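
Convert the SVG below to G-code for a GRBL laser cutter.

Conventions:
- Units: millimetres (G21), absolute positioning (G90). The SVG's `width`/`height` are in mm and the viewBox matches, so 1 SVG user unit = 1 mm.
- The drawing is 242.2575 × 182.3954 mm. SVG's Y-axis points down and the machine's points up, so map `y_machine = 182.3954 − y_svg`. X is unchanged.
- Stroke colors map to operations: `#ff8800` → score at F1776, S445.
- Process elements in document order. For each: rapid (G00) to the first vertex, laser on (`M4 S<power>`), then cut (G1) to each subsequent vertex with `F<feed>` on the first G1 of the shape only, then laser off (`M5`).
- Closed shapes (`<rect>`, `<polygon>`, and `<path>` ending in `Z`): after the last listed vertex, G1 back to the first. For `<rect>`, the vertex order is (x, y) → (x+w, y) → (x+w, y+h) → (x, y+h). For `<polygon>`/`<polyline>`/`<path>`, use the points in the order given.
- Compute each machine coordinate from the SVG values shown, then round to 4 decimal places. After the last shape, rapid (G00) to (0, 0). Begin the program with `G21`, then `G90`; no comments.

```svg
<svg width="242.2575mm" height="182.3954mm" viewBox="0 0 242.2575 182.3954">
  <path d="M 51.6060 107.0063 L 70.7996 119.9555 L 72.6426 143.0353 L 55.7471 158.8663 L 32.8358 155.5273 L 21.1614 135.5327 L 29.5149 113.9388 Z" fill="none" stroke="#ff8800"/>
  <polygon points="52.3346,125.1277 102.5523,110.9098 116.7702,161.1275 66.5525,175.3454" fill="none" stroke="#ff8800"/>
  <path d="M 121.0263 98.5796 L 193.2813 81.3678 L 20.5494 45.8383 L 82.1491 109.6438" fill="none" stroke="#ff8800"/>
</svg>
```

1 u = 1 mm; y_m = 182.3954 − y.

[1] `<path>` regular polygon, #ff8800→score S445 F1776: (51.6060,75.3891) → (70.7996,62.4399) → (72.6426,39.3601) → (55.7471,23.5291) → (32.8358,26.8681) → (21.1614,46.8627) → (29.5149,68.4566) → (51.6060,75.3891) (closed)

[2] `<polygon>` regular polygon, #ff8800→score S445 F1776: (52.3346,57.2677) → (102.5523,71.4856) → (116.7702,21.2679) → (66.5525,7.0500) → (52.3346,57.2677) (closed)

[3] `<path>` open polyline, #ff8800→score S445 F1776: (121.0263,83.8158) → (193.2813,101.0276) → (20.5494,136.5571) → (82.1491,72.7516)

G21
G90
G00 X51.6060 Y75.3891
M4 S445
G1 X70.7996 Y62.4399 F1776
G1 X72.6426 Y39.3601
G1 X55.7471 Y23.5291
G1 X32.8358 Y26.8681
G1 X21.1614 Y46.8627
G1 X29.5149 Y68.4566
G1 X51.6060 Y75.3891
M5
G00 X52.3346 Y57.2677
M4 S445
G1 X102.5523 Y71.4856 F1776
G1 X116.7702 Y21.2679
G1 X66.5525 Y7.0500
G1 X52.3346 Y57.2677
M5
G00 X121.0263 Y83.8158
M4 S445
G1 X193.2813 Y101.0276 F1776
G1 X20.5494 Y136.5571
G1 X82.1491 Y72.7516
M5
G00 X0.0000 Y0.0000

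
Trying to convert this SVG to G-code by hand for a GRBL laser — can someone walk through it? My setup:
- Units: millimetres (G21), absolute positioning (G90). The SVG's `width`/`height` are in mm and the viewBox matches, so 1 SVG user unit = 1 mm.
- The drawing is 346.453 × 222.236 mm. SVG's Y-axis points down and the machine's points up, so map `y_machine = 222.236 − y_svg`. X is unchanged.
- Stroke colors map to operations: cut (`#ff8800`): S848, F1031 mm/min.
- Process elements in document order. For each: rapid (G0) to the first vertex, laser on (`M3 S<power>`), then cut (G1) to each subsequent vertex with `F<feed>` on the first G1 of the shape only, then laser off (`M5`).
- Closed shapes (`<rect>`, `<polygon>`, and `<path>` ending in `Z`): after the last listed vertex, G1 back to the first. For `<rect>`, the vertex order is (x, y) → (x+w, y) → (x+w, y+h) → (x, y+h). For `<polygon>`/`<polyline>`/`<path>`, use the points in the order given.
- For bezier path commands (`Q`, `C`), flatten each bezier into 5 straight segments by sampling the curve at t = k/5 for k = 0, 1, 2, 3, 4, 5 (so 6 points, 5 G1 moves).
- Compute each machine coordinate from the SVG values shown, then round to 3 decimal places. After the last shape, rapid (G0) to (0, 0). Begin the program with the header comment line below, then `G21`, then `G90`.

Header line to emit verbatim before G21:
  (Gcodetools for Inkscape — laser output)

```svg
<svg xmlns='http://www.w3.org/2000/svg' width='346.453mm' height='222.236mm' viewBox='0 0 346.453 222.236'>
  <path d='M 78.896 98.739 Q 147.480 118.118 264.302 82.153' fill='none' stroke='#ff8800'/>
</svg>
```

(Gcodetools for Inkscape — laser output)
G21
G90
G0 X78.896 Y123.497
M3 S848
G1 X108.259 Y117.959 F1031
G1 X141.481 Y116.849
G1 X178.562 Y120.166
G1 X219.503 Y127.911
G1 X264.302 Y140.083
M5
G0 X0.000 Y0.000

Since the viewBox matches the mm dimensions, user units are millimetres directly. The only transform is the Y-flip y_m = 222.236 − y_svg.

Shape 1 is a quadratic bezier drawn with `<path>`. Its stroke #ff8800 means cut at S848, F1031. After flipping Y the toolpath is (78.896,123.497) → (108.259,117.959) → (141.481,116.849) → (178.562,120.166) → (219.503,127.911) → (264.302,140.083).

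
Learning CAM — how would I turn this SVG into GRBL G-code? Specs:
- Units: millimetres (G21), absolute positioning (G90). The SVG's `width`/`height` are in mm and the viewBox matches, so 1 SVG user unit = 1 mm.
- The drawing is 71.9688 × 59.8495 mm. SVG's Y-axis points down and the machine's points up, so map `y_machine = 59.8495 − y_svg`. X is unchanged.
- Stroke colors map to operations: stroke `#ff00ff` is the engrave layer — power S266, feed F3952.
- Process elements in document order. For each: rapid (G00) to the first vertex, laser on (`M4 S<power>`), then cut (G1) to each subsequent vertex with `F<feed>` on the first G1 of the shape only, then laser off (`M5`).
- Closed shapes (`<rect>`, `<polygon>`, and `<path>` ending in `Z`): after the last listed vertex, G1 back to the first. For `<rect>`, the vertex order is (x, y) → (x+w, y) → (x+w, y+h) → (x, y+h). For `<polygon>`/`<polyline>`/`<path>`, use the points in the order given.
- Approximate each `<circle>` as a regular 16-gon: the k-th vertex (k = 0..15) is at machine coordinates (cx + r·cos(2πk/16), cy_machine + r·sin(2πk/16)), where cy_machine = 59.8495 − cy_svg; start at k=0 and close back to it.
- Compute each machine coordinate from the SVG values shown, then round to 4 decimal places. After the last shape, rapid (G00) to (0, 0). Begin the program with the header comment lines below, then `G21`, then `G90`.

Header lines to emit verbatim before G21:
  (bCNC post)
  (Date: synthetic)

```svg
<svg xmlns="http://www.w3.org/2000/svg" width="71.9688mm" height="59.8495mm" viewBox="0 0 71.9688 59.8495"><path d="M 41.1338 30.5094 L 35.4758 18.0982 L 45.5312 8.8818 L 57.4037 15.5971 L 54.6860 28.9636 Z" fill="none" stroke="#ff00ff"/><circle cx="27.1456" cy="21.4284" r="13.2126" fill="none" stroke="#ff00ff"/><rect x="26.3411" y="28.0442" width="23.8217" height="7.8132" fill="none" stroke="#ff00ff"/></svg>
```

(bCNC post)
(Date: synthetic)
G21
G90
G00 X41.1338 Y29.3401
M4 S266
G1 X35.4758 Y41.7513 F3952
G1 X45.5312 Y50.9677
G1 X57.4037 Y44.2524
G1 X54.6860 Y30.8859
G1 X41.1338 Y29.3401
M5
G00 X40.3582 Y38.4211
M4 S266
G1 X39.3525 Y43.4773 F3952
G1 X36.4883 Y47.7638
G1 X32.2018 Y50.6280
G1 X27.1456 Y51.6337
G1 X22.0894 Y50.6280
G1 X17.8029 Y47.7638
G1 X14.9387 Y43.4773
G1 X13.9330 Y38.4211
G1 X14.9387 Y33.3649
G1 X17.8029 Y29.0784
G1 X22.0894 Y26.2142
G1 X27.1456 Y25.2085
G1 X32.2018 Y26.2142
G1 X36.4883 Y29.0784
G1 X39.3525 Y33.3649
G1 X40.3582 Y38.4211
M5
G00 X26.3411 Y31.8053
M4 S266
G1 X50.1628 Y31.8053 F3952
G1 X50.1628 Y23.9921
G1 X26.3411 Y23.9921
G1 X26.3411 Y31.8053
M5
G00 X0.0000 Y0.0000

1 u = 1 mm; y_m = 59.8495 − y.

[1] `<path>` regular polygon, #ff00ff→engrave S266 F3952: (41.1338,29.3401) → (35.4758,41.7513) → (45.5312,50.9677) → (57.4037,44.2524) → (54.6860,30.8859) → (41.1338,29.3401) (closed)

[2] `<circle>` circle, #ff00ff→engrave S266 F3952: (40.3582,38.4211) → (39.3525,43.4773) → (36.4883,47.7638) → (32.2018,50.6280) → (27.1456,51.6337) → (22.0894,50.6280) → (17.8029,47.7638) → (14.9387,43.4773) → (13.9330,38.4211) → (14.9387,33.3649) → (17.8029,29.0784) → (22.0894,26.2142) → (27.1456,25.2085) → (32.2018,26.2142) → (36.4883,29.0784) → (39.3525,33.3649) → (40.3582,38.4211) (closed)

[3] `<rect>` rectangle, #ff00ff→engrave S266 F3952: (26.3411,31.8053) → (50.1628,31.8053) → (50.1628,23.9921) → (26.3411,23.9921) → (26.3411,31.8053) (closed)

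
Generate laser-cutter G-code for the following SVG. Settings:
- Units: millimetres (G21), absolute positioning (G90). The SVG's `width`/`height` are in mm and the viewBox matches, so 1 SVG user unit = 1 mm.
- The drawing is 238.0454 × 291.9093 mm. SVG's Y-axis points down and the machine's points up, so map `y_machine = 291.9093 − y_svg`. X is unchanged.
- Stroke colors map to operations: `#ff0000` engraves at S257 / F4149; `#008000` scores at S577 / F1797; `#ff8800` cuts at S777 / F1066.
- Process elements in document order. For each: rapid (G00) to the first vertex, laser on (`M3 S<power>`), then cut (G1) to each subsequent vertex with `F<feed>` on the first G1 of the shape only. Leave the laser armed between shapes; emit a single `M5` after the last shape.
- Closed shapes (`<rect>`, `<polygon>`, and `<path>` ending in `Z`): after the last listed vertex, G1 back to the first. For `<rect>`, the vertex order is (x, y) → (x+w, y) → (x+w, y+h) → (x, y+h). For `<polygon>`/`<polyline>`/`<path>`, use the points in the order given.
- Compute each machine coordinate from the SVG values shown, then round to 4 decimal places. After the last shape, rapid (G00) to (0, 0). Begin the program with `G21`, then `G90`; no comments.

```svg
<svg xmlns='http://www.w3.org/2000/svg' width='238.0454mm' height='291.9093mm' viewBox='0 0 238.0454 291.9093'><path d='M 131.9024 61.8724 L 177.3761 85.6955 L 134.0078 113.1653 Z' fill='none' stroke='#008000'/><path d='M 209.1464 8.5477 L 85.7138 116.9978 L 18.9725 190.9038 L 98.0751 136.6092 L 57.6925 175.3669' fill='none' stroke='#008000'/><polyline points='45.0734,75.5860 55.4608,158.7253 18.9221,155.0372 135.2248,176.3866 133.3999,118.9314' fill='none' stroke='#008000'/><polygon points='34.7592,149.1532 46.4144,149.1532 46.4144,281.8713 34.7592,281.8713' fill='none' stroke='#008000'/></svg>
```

G21
G90
G00 X131.9024 Y230.0369
M3 S577
G1 X177.3761 Y206.2138 F1797
G1 X134.0078 Y178.7440
G1 X131.9024 Y230.0369
G00 X209.1464 Y283.3616
M3 S577
G1 X85.7138 Y174.9115 F1797
G1 X18.9725 Y101.0055
G1 X98.0751 Y155.3001
G1 X57.6925 Y116.5424
G00 X45.0734 Y216.3233
M3 S577
G1 X55.4608 Y133.1840 F1797
G1 X18.9221 Y136.8721
G1 X135.2248 Y115.5227
G1 X133.3999 Y172.9779
G00 X34.7592 Y142.7561
M3 S577
G1 X46.4144 Y142.7561 F1797
G1 X46.4144 Y10.0380
G1 X34.7592 Y10.0380
G1 X34.7592 Y142.7561
M5
G00 X0.0000 Y0.0000

Since the viewBox matches the mm dimensions, user units are millimetres directly. The only transform is the Y-flip y_m = 291.9093 − y_svg.

Shape 1 is a regular polygon drawn with `<path>`. Its stroke #008000 means score at S577, F1797. After flipping Y the toolpath is (131.9024,230.0369) → (177.3761,206.2138) → (134.0078,178.7440) → (131.9024,230.0369), returning to the start.

Shape 2 is a open polyline drawn with `<path>`. Its stroke #008000 means score at S577, F1797. After flipping Y the toolpath is (209.1464,283.3616) → (85.7138,174.9115) → (18.9725,101.0055) → (98.0751,155.3001) → (57.6925,116.5424).

Shape 3 is a open polyline drawn with `<polyline>`. Its stroke #008000 means score at S577, F1797. After flipping Y the toolpath is (45.0734,216.3233) → (55.4608,133.1840) → (18.9221,136.8721) → (135.2248,115.5227) → (133.3999,172.9779).

Shape 4 is a rectangle drawn with `<polygon>`. Its stroke #008000 means score at S577, F1797. After flipping Y the toolpath is (34.7592,142.7561) → (46.4144,142.7561) → (46.4144,10.0380) → (34.7592,10.0380) → (34.7592,142.7561), returning to the start.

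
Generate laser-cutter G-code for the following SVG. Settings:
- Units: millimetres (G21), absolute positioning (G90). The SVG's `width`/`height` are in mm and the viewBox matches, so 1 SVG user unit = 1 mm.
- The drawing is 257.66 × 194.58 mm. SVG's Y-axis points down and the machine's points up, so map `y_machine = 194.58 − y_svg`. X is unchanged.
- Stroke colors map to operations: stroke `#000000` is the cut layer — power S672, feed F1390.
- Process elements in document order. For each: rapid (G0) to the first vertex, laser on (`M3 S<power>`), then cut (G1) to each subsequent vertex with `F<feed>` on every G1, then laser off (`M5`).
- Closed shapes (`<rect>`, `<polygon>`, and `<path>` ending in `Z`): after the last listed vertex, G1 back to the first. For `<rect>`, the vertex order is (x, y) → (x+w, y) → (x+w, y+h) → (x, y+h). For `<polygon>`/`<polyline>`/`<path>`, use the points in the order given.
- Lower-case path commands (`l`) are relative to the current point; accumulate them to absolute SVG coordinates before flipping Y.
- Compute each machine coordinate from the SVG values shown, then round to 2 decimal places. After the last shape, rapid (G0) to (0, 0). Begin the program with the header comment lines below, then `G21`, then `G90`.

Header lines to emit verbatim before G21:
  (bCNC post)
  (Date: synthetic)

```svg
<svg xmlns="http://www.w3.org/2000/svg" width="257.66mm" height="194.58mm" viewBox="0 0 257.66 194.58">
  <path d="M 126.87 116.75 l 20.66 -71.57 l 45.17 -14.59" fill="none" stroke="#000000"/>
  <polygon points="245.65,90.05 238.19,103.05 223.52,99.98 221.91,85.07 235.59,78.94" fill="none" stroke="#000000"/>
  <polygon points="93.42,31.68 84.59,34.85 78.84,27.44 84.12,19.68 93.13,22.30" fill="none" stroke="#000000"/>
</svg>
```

1 u = 1 mm; y_m = 194.58 − y.

[1] `<path>` open polyline, #000000→cut S672 F1390: (126.87,77.83) → (147.53,149.40) → (192.70,163.99)

[2] `<polygon>` regular polygon, #000000→cut S672 F1390: (245.65,104.53) → (238.19,91.53) → (223.52,94.60) → (221.91,109.51) → (235.59,115.64) → (245.65,104.53) (closed)

[3] `<polygon>` regular polygon, #000000→cut S672 F1390: (93.42,162.90) → (84.59,159.73) → (78.84,167.14) → (84.12,174.90) → (93.13,172.28) → (93.42,162.90) (closed)

(bCNC post)
(Date: synthetic)
G21
G90
G0 X126.87 Y77.83
M3 S672
G1 X147.53 Y149.40 F1390
G1 X192.70 Y163.99 F1390
M5
G0 X245.65 Y104.53
M3 S672
G1 X238.19 Y91.53 F1390
G1 X223.52 Y94.60 F1390
G1 X221.91 Y109.51 F1390
G1 X235.59 Y115.64 F1390
G1 X245.65 Y104.53 F1390
M5
G0 X93.42 Y162.90
M3 S672
G1 X84.59 Y159.73 F1390
G1 X78.84 Y167.14 F1390
G1 X84.12 Y174.90 F1390
G1 X93.13 Y172.28 F1390
G1 X93.42 Y162.90 F1390
M5
G0 X0.00 Y0.00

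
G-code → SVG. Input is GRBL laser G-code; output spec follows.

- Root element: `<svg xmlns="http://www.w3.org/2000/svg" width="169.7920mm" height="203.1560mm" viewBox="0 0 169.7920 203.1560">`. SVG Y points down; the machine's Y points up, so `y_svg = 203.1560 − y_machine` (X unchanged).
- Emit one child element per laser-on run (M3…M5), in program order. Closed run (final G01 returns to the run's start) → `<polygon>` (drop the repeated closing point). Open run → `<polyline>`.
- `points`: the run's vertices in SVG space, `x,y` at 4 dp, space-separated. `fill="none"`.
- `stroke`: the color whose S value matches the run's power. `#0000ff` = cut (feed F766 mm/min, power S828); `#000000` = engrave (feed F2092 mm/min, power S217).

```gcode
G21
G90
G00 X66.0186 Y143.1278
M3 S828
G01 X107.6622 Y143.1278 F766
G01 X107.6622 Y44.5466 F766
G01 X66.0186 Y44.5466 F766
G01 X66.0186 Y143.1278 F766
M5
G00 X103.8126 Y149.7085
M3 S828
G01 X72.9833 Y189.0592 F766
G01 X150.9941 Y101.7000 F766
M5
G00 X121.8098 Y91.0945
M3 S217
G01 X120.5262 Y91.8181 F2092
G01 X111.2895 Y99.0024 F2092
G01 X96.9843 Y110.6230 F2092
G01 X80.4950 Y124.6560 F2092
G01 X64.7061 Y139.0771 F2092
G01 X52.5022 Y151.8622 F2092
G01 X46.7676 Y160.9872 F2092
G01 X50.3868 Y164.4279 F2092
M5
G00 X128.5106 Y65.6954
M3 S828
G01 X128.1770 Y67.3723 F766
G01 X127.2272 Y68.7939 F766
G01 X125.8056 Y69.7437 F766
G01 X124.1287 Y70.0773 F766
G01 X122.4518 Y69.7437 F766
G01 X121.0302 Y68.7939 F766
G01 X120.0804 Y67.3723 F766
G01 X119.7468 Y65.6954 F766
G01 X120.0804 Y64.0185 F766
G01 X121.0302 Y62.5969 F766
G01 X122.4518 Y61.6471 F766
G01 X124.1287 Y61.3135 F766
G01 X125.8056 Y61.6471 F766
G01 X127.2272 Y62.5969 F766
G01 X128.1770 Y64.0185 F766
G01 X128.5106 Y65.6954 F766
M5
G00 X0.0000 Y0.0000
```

Each laser-on run becomes one SVG element. Flip Y back into SVG space with y_svg = 203.1560 − y_machine.

Run 1: power S828 maps to stroke `#0000ff` (cut). The run returns to its start, so emit a `<polygon>` with points (Y-flipped): 66.0186,60.0282 107.6622,60.0282 107.6622,158.6094 66.0186,158.6094.

Run 2: S828 ⇒ cut layer `#0000ff`. The run is open, so emit a `<polyline>` with points (Y-flipped): 103.8126,53.4475 72.9833,14.0968 150.9941,101.4560.

Run 3: the run's S217 means `#000000` (engrave). The run is open, so emit a `<polyline>` with points (Y-flipped): 121.8098,112.0615 120.5262,111.3379 111.2895,104.1536 96.9843,92.5330 80.4950,78.5000 64.7061,64.0789 52.5022,51.2938 46.7676,42.1688 50.3868,38.7281.

Run 4: power S828 maps to stroke `#0000ff` (cut). The run returns to its start, so emit a `<polygon>` with points (Y-flipped): 128.5106,137.4606 128.1770,135.7837 127.2272,134.3621 125.8056,133.4123 124.1287,133.0787 122.4518,133.4123 121.0302,134.3621 120.0804,135.7837 119.7468,137.4606 120.0804,139.1375 121.0302,140.5591 122.4518,141.5089 124.1287,141.8425 125.8056,141.5089 127.2272,140.5591 128.1770,139.1375.

<svg xmlns="http://www.w3.org/2000/svg" width="169.7920mm" height="203.1560mm" viewBox="0 0 169.7920 203.1560">
  <polygon points="66.0186,60.0282 107.6622,60.0282 107.6622,158.6094 66.0186,158.6094" fill="none" stroke="#0000ff"/>
  <polyline points="103.8126,53.4475 72.9833,14.0968 150.9941,101.4560" fill="none" stroke="#0000ff"/>
  <polyline points="121.8098,112.0615 120.5262,111.3379 111.2895,104.1536 96.9843,92.5330 80.4950,78.5000 64.7061,64.0789 52.5022,51.2938 46.7676,42.1688 50.3868,38.7281" fill="none" stroke="#000000"/>
  <polygon points="128.5106,137.4606 128.1770,135.7837 127.2272,134.3621 125.8056,133.4123 124.1287,133.0787 122.4518,133.4123 121.0302,134.3621 120.0804,135.7837 119.7468,137.4606 120.0804,139.1375 121.0302,140.5591 122.4518,141.5089 124.1287,141.8425 125.8056,141.5089 127.2272,140.5591 128.1770,139.1375" fill="none" stroke="#0000ff"/>
</svg>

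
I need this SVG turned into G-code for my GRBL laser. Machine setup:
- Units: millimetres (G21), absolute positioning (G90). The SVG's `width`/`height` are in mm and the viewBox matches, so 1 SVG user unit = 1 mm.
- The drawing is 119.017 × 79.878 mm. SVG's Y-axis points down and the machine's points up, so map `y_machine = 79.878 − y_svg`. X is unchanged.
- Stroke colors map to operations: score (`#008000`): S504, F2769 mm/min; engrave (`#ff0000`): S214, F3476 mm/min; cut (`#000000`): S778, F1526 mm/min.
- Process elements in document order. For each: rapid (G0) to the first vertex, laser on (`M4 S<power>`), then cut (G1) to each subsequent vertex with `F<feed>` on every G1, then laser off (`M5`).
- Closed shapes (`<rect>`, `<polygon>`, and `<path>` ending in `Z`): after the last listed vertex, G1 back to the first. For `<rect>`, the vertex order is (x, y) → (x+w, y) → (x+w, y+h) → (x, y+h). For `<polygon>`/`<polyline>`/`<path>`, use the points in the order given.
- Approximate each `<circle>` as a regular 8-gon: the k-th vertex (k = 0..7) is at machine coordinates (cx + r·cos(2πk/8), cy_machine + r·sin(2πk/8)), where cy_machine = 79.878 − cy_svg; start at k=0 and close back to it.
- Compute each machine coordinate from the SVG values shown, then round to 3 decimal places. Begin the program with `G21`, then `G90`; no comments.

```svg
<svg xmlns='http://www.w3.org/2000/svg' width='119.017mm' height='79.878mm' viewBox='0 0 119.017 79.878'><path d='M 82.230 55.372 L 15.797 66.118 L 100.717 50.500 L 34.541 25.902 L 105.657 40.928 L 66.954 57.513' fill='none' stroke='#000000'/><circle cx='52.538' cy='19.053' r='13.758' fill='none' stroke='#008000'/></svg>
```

viewBox `0 0 119.017 79.878` with mm width/height → 1 unit = 1 mm. Flip: y_m = 79.878 − y_svg.

**Shape 1** — `<path>` open polyline, stroke `#000000` → cut (S778, F1526). Machine vertices: (82.230,24.506) → (15.797,13.760) → (100.717,29.378) → (34.541,53.976) → (105.657,38.950) → (66.954,22.365). Open path.

**Shape 2** — `<circle>` circle, stroke `#008000` → score (S504, F2769). Machine vertices: (66.296,60.825) → (62.266,70.553) → (52.538,74.583) → (42.810,70.553) → (38.780,60.825) → (42.810,51.097) → (52.538,47.067) → (62.266,51.097) → (66.296,60.825). Closed: final G1 returns to the first vertex.

G21
G90
G0 X82.230 Y24.506
M4 S778
G1 X15.797 Y13.760 F1526
G1 X100.717 Y29.378 F1526
G1 X34.541 Y53.976 F1526
G1 X105.657 Y38.950 F1526
G1 X66.954 Y22.365 F1526
M5
G0 X66.296 Y60.825
M4 S504
G1 X62.266 Y70.553 F2769
G1 X52.538 Y74.583 F2769
G1 X42.810 Y70.553 F2769
G1 X38.780 Y60.825 F2769
G1 X42.810 Y51.097 F2769
G1 X52.538 Y47.067 F2769
G1 X62.266 Y51.097 F2769
G1 X66.296 Y60.825 F2769
M5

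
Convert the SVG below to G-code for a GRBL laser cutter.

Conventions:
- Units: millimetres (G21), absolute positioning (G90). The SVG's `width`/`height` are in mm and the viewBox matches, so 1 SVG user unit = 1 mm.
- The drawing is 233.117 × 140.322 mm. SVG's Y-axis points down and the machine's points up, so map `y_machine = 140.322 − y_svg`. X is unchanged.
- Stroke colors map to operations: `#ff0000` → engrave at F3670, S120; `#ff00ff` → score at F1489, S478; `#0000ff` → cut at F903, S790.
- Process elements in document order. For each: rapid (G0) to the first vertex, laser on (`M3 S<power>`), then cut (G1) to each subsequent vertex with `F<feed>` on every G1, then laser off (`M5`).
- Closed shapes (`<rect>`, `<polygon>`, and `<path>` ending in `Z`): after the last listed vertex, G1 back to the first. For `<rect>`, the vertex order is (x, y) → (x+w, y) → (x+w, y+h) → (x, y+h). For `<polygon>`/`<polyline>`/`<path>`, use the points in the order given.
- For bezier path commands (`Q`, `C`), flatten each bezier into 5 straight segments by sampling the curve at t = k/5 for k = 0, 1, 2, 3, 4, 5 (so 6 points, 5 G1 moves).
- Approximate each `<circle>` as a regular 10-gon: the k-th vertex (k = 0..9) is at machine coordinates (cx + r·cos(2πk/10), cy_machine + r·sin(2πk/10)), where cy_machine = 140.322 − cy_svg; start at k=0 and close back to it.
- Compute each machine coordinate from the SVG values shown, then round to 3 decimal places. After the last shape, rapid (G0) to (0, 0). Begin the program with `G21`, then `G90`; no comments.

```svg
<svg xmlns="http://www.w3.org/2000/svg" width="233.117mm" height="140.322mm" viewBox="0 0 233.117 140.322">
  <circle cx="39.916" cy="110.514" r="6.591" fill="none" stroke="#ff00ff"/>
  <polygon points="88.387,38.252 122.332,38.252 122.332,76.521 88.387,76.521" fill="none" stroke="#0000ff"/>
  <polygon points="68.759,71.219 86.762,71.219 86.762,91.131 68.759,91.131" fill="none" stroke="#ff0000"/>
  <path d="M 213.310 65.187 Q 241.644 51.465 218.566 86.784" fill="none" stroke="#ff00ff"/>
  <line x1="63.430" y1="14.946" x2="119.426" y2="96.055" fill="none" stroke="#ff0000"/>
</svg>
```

G21
G90
G0 X46.507 Y29.808
M3 S478
G1 X45.248 Y33.682 F1489
G1 X41.953 Y36.076 F1489
G1 X37.879 Y36.076 F1489
G1 X34.584 Y33.682 F1489
G1 X33.325 Y29.808 F1489
G1 X34.584 Y25.934 F1489
G1 X37.879 Y23.540 F1489
G1 X41.953 Y23.540 F1489
G1 X45.248 Y25.934 F1489
G1 X46.507 Y29.808 F1489
M5
G0 X88.387 Y102.070
M3 S790
G1 X122.332 Y102.070 F903
G1 X122.332 Y63.801 F903
G1 X88.387 Y63.801 F903
G1 X88.387 Y102.070 F903
M5
G0 X68.759 Y69.103
M3 S120
G1 X86.762 Y69.103 F3670
G1 X86.762 Y49.191 F3670
G1 X68.759 Y49.191 F3670
G1 X68.759 Y69.103 F3670
M5
G0 X213.310 Y75.135
M3 S478
G1 X222.587 Y78.662 F1489
G1 X227.751 Y78.266 F1489
G1 X228.802 Y73.947 F1489
G1 X225.741 Y65.704 F1489
G1 X218.566 Y53.538 F1489
M5
G0 X63.430 Y125.376
M3 S120
G1 X119.426 Y44.267 F3670
M5
G0 X0.000 Y0.000

1 u = 1 mm; y_m = 140.322 − y.

[1] `<circle>` circle, #ff00ff→score S478 F1489: (46.507,29.808) → (45.248,33.682) → (41.953,36.076) → (37.879,36.076) → (34.584,33.682) → (33.325,29.808) → (34.584,25.934) → (37.879,23.540) → (41.953,23.540) → (45.248,25.934) → (46.507,29.808) (closed)

[2] `<polygon>` rectangle, #0000ff→cut S790 F903: (88.387,102.070) → (122.332,102.070) → (122.332,63.801) → (88.387,63.801) → (88.387,102.070) (closed)

[3] `<polygon>` rectangle, #ff0000→engrave S120 F3670: (68.759,69.103) → (86.762,69.103) → (86.762,49.191) → (68.759,49.191) → (68.759,69.103) (closed)

[4] `<path>` quadratic bezier, #ff00ff→score S478 F1489: (213.310,75.135) → (222.587,78.662) → (227.751,78.266) → (228.802,73.947) → (225.741,65.704) → (218.566,53.538)

[5] `<line>` line segment, #ff0000→engrave S120 F3670: (63.430,125.376) → (119.426,44.267)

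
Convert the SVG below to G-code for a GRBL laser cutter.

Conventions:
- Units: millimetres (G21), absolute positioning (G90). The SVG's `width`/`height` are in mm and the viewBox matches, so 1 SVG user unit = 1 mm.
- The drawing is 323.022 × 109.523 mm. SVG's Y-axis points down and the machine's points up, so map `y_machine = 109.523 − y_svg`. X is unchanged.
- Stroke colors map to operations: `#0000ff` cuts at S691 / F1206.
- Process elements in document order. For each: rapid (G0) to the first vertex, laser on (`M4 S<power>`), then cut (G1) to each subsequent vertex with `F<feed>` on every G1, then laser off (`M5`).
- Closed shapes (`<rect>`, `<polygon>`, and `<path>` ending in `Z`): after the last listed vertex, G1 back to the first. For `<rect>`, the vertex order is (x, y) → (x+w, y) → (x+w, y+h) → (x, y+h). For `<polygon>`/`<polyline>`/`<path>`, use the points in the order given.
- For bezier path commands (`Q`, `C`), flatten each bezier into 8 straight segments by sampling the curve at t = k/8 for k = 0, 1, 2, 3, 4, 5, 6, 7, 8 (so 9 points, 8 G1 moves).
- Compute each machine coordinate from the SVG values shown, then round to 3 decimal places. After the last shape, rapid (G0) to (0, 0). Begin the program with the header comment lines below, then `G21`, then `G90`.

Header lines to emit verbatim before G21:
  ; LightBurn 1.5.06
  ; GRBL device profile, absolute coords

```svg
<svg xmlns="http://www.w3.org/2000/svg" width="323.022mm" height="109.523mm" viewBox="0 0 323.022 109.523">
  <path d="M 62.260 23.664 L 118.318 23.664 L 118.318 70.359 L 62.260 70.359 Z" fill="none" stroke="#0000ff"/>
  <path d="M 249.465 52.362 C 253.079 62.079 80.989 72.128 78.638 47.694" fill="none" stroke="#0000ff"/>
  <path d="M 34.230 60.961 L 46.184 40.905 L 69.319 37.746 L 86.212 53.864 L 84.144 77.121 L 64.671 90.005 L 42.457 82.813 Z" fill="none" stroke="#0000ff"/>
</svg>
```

viewBox `0 0 323.022 109.523` with mm width/height → 1 unit = 1 mm. Flip: y_m = 109.523 − y_svg.

**Shape 1** — `<path>` rectangle, stroke `#0000ff` → cut (S691, F1206). Machine vertices: (62.260,85.859) → (118.318,85.859) → (118.318,39.164) → (62.260,39.164) → (62.260,85.859). Closed: final G1 returns to the first vertex.

**Shape 2** — `<path>` cubic bezier, stroke `#0000ff` → cut (S691, F1206). Control points (SVG): P0=(249.465,52.362), P1=(253.079,62.079), P2=(80.989,72.128), P3=(78.638,47.694); sampled at t=k/8. Machine vertices: (249.465,57.161) → (243.259,53.570) → (224.629,50.355) → (197.622,47.925) → (166.288,46.688) → (134.675,47.052) → (106.830,49.425) → (86.801,54.215) → (78.638,61.829). Open path.

**Shape 3** — `<path>` regular polygon, stroke `#0000ff` → cut (S691, F1206). Machine vertices: (34.230,48.562) → (46.184,68.618) → (69.319,71.777) → (86.212,55.659) → (84.144,32.402) → (64.671,19.518) → (42.457,26.710) → (34.230,48.562). Closed: final G1 returns to the first vertex.

; LightBurn 1.5.06
; GRBL device profile, absolute coords
G21
G90
G0 X62.260 Y85.859
M4 S691
G1 X118.318 Y85.859 F1206
G1 X118.318 Y39.164 F1206
G1 X62.260 Y39.164 F1206
G1 X62.260 Y85.859 F1206
M5
G0 X249.465 Y57.161
M4 S691
G1 X243.259 Y53.570 F1206
G1 X224.629 Y50.355 F1206
G1 X197.622 Y47.925 F1206
G1 X166.288 Y46.688 F1206
G1 X134.675 Y47.052 F1206
G1 X106.830 Y49.425 F1206
G1 X86.801 Y54.215 F1206
G1 X78.638 Y61.829 F1206
M5
G0 X34.230 Y48.562
M4 S691
G1 X46.184 Y68.618 F1206
G1 X69.319 Y71.777 F1206
G1 X86.212 Y55.659 F1206
G1 X84.144 Y32.402 F1206
G1 X64.671 Y19.518 F1206
G1 X42.457 Y26.710 F1206
G1 X34.230 Y48.562 F1206
M5
G0 X0.000 Y0.000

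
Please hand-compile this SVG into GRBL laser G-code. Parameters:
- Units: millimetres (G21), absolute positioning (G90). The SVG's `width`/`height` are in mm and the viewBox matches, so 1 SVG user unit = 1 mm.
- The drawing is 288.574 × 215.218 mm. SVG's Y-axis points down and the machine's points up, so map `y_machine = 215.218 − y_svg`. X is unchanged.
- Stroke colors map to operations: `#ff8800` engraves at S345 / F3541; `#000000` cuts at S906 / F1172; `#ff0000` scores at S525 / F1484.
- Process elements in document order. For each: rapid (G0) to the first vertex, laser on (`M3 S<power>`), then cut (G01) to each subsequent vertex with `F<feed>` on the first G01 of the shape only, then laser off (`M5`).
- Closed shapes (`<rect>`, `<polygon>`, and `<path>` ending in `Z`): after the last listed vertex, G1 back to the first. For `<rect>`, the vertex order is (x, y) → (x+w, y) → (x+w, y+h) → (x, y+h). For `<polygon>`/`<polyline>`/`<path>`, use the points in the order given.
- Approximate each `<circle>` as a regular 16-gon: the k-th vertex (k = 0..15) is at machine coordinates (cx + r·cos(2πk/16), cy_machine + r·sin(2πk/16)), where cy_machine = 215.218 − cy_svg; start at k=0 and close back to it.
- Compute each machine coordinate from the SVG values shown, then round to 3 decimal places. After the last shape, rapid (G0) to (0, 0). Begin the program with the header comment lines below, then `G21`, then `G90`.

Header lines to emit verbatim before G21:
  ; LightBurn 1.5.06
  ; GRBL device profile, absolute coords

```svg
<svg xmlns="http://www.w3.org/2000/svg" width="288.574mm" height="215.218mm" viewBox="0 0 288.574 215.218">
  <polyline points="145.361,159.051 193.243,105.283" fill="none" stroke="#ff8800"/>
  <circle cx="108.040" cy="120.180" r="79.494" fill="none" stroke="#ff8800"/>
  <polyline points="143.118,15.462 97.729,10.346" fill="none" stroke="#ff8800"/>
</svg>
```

viewBox `0 0 288.574 215.218` with mm width/height → 1 unit = 1 mm. Flip: y_m = 215.218 − y_svg.

**Shape 1** — `<polyline>` line segment, stroke `#ff8800` → engrave (S345, F3541). Machine vertices: (145.361,56.167) → (193.243,109.935). Open path.

**Shape 2** — `<circle>` circle, stroke `#ff8800` → engrave (S345, F3541). Machine vertices: (187.534,95.038) → (181.483,125.459) → (164.251,151.249) → (138.461,168.481) → (108.040,174.532) → (77.619,168.481) → (51.829,151.249) → (34.597,125.459) → (28.546,95.038) → (34.597,64.617) → (51.829,38.827) → (77.619,21.595) → (108.040,15.544) → (138.461,21.595) → (164.251,38.827) → (181.483,64.617) → (187.534,95.038). Closed: final G1 returns to the first vertex.

**Shape 3** — `<polyline>` line segment, stroke `#ff8800` → engrave (S345, F3541). Machine vertices: (143.118,199.756) → (97.729,204.872). Open path.

; LightBurn 1.5.06
; GRBL device profile, absolute coords
G21
G90
G0 X145.361 Y56.167
M3 S345
G01 X193.243 Y109.935 F3541
M5
G0 X187.534 Y95.038
M3 S345
G01 X181.483 Y125.459 F3541
G01 X164.251 Y151.249
G01 X138.461 Y168.481
G01 X108.040 Y174.532
G01 X77.619 Y168.481
G01 X51.829 Y151.249
G01 X34.597 Y125.459
G01 X28.546 Y95.038
G01 X34.597 Y64.617
G01 X51.829 Y38.827
G01 X77.619 Y21.595
G01 X108.040 Y15.544
G01 X138.461 Y21.595
G01 X164.251 Y38.827
G01 X181.483 Y64.617
G01 X187.534 Y95.038
M5
G0 X143.118 Y199.756
M3 S345
G01 X97.729 Y204.872 F3541
M5
G0 X0.000 Y0.000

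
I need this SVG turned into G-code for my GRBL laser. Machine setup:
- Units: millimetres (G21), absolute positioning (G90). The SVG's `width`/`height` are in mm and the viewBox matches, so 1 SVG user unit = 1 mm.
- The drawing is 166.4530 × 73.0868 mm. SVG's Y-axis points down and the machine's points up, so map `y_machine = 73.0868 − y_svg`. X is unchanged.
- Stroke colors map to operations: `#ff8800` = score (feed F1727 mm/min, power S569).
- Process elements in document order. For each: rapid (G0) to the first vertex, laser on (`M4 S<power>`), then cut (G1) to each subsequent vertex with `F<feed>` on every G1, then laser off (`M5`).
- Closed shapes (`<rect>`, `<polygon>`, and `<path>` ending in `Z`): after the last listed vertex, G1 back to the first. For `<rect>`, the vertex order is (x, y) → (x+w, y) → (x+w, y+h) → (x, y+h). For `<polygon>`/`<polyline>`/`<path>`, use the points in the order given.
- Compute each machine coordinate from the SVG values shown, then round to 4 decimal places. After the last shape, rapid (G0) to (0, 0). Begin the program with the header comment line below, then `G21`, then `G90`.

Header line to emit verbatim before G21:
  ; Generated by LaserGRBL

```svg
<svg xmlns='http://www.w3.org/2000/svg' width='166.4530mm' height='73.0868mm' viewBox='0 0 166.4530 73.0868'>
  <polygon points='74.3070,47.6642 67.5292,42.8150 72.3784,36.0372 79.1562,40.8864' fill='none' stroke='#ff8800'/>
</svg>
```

; Generated by LaserGRBL
G21
G90
G0 X74.3070 Y25.4226
M4 S569
G1 X67.5292 Y30.2718 F1727
G1 X72.3784 Y37.0496 F1727
G1 X79.1562 Y32.2004 F1727
G1 X74.3070 Y25.4226 F1727
M5
G0 X0.0000 Y0.0000

1 u = 1 mm; y_m = 73.0868 − y.

[1] `<polygon>` regular polygon, #ff8800→score S569 F1727: (74.3070,25.4226) → (67.5292,30.2718) → (72.3784,37.0496) → (79.1562,32.2004) → (74.3070,25.4226) (closed)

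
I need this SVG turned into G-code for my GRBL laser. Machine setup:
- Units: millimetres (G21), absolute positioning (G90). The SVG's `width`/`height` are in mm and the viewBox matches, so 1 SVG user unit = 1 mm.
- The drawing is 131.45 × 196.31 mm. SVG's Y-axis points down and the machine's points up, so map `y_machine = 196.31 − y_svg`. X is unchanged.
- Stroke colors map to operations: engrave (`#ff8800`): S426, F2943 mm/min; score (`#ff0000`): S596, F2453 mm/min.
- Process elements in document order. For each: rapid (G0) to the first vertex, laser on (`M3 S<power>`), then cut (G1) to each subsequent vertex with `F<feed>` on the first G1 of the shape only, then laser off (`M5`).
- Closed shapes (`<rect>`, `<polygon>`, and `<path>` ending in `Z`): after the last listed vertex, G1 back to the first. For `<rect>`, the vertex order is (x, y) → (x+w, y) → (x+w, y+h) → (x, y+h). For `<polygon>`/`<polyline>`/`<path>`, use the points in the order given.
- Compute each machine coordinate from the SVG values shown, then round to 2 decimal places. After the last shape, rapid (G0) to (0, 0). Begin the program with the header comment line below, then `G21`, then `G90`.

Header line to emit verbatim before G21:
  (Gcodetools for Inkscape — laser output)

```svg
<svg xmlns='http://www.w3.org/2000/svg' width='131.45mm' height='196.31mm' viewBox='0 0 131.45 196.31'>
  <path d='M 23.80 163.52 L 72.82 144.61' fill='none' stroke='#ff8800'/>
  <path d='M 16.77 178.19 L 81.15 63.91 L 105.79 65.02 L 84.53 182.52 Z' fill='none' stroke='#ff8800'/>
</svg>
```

viewBox `0 0 131.45 196.31` with mm width/height → 1 unit = 1 mm. Flip: y_m = 196.31 − y_svg.

**Shape 1** — `<path>` line segment, stroke `#ff8800` → engrave (S426, F2943). Machine vertices: (23.80,32.79) → (72.82,51.70). Open path.

**Shape 2** — `<path>` closed polygon, stroke `#ff8800` → engrave (S426, F2943). Machine vertices: (16.77,18.12) → (81.15,132.40) → (105.79,131.29) → (84.53,13.79) → (16.77,18.12). Closed: final G1 returns to the first vertex.

(Gcodetools for Inkscape — laser output)
G21
G90
G0 X23.80 Y32.79
M3 S426
G1 X72.82 Y51.70 F2943
M5
G0 X16.77 Y18.12
M3 S426
G1 X81.15 Y132.40 F2943
G1 X105.79 Y131.29
G1 X84.53 Y13.79
G1 X16.77 Y18.12
M5
G0 X0.00 Y0.00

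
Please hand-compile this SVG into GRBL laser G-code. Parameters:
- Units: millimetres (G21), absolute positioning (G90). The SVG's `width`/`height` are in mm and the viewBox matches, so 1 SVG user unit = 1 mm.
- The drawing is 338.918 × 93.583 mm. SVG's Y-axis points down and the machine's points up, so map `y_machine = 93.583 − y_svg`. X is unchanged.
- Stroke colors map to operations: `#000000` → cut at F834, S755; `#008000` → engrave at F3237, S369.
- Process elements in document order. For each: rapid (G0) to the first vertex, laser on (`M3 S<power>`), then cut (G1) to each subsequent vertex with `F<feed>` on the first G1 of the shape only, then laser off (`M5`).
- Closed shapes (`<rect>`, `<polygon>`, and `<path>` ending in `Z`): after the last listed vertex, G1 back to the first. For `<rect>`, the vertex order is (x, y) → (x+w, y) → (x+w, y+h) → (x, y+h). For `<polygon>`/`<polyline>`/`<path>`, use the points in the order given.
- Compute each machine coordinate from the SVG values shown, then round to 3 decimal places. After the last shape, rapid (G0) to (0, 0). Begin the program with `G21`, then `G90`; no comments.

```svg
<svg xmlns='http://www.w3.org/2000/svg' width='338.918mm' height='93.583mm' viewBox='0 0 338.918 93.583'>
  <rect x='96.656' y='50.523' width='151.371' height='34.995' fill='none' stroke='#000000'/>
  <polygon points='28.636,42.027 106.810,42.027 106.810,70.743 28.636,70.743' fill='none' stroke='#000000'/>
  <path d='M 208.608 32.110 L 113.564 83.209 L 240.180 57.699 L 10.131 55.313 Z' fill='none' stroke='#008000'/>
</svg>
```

G21
G90
G0 X96.656 Y43.060
M3 S755
G1 X248.027 Y43.060 F834
G1 X248.027 Y8.065
G1 X96.656 Y8.065
G1 X96.656 Y43.060
M5
G0 X28.636 Y51.556
M3 S755
G1 X106.810 Y51.556 F834
G1 X106.810 Y22.840
G1 X28.636 Y22.840
G1 X28.636 Y51.556
M5
G0 X208.608 Y61.473
M3 S369
G1 X113.564 Y10.374 F3237
G1 X240.180 Y35.884
G1 X10.131 Y38.270
G1 X208.608 Y61.473
M5
G0 X0.000 Y0.000

viewBox `0 0 338.918 93.583` with mm width/height → 1 unit = 1 mm. Flip: y_m = 93.583 − y_svg.

**Shape 1** — `<rect>` rectangle, stroke `#000000` → cut (S755, F834). Machine vertices: (96.656,43.060) → (248.027,43.060) → (248.027,8.065) → (96.656,8.065) → (96.656,43.060). Closed: final G1 returns to the first vertex.

**Shape 2** — `<polygon>` rectangle, stroke `#000000` → cut (S755, F834). Machine vertices: (28.636,51.556) → (106.810,51.556) → (106.810,22.840) → (28.636,22.840) → (28.636,51.556). Closed: final G1 returns to the first vertex.

**Shape 3** — `<path>` closed polygon, stroke `#008000` → engrave (S369, F3237). Machine vertices: (208.608,61.473) → (113.564,10.374) → (240.180,35.884) → (10.131,38.270) → (208.608,61.473). Closed: final G1 returns to the first vertex.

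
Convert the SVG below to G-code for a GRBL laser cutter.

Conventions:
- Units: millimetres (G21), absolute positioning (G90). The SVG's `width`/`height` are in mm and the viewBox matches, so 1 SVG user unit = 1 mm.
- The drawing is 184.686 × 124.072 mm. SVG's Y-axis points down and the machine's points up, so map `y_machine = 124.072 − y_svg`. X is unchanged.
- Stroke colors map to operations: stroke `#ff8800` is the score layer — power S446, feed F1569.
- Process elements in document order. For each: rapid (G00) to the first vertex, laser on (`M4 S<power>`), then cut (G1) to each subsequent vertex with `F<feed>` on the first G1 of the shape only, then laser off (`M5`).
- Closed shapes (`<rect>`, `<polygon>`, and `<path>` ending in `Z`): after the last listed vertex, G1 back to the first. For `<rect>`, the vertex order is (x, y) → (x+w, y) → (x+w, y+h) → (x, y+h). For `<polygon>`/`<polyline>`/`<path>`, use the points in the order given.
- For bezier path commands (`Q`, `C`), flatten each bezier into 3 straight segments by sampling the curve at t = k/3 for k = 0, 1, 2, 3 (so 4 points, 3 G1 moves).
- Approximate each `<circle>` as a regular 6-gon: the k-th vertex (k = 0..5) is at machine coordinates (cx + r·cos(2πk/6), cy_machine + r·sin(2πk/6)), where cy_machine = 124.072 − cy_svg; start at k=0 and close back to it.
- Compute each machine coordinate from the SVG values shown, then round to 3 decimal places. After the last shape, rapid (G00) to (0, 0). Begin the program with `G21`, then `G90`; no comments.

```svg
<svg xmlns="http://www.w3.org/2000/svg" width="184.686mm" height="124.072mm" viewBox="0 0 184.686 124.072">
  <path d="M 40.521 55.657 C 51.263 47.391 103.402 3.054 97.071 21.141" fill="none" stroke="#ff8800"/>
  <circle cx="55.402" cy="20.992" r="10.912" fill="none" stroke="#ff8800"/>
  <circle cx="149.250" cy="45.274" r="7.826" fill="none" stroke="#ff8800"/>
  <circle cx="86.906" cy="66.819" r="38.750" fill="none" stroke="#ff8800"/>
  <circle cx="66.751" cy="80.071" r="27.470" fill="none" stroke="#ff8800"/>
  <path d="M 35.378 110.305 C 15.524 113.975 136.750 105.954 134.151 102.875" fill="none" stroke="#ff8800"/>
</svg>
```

G21
G90
G00 X40.521 Y68.415
M4 S446
G1 X61.363 Y85.057 F1569
G1 X87.611 Y103.858
G1 X97.071 Y102.931
M5
G00 X66.314 Y103.080
M4 S446
G1 X60.858 Y112.530 F1569
G1 X49.946 Y112.530
G1 X44.490 Y103.080
G1 X49.946 Y93.630
G1 X60.858 Y93.630
G1 X66.314 Y103.080
M5
G00 X157.076 Y78.798
M4 S446
G1 X153.163 Y85.576 F1569
G1 X145.337 Y85.576
G1 X141.424 Y78.798
G1 X145.337 Y72.020
G1 X153.163 Y72.020
G1 X157.076 Y78.798
M5
G00 X125.656 Y57.253
M4 S446
G1 X106.281 Y90.811 F1569
G1 X67.531 Y90.811
G1 X48.156 Y57.253
G1 X67.531 Y23.695
G1 X106.281 Y23.695
G1 X125.656 Y57.253
M5
G00 X94.221 Y44.001
M4 S446
G1 X80.486 Y67.791 F1569
G1 X53.016 Y67.791
G1 X39.281 Y44.001
G1 X53.016 Y20.211
G1 X80.486 Y20.211
G1 X94.221 Y44.001
M5
G00 X35.378 Y13.767
M4 S446
G1 X52.739 Y13.378 F1569
G1 X105.286 Y17.087
G1 X134.151 Y21.197
M5
G00 X0.000 Y0.000

1 u = 1 mm; y_m = 124.072 − y.

[1] `<path>` cubic bezier, #ff8800→score S446 F1569: (40.521,68.415) → (61.363,85.057) → (87.611,103.858) → (97.071,102.931)

[2] `<circle>` circle, #ff8800→score S446 F1569: (66.314,103.080) → (60.858,112.530) → (49.946,112.530) → (44.490,103.080) → (49.946,93.630) → (60.858,93.630) → (66.314,103.080) (closed)

[3] `<circle>` circle, #ff8800→score S446 F1569: (157.076,78.798) → (153.163,85.576) → (145.337,85.576) → (141.424,78.798) → (145.337,72.020) → (153.163,72.020) → (157.076,78.798) (closed)

[4] `<circle>` circle, #ff8800→score S446 F1569: (125.656,57.253) → (106.281,90.811) → (67.531,90.811) → (48.156,57.253) → (67.531,23.695) → (106.281,23.695) → (125.656,57.253) (closed)

[5] `<circle>` circle, #ff8800→score S446 F1569: (94.221,44.001) → (80.486,67.791) → (53.016,67.791) → (39.281,44.001) → (53.016,20.211) → (80.486,20.211) → (94.221,44.001) (closed)

[6] `<path>` cubic bezier, #ff8800→score S446 F1569: (35.378,13.767) → (52.739,13.378) → (105.286,17.087) → (134.151,21.197)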